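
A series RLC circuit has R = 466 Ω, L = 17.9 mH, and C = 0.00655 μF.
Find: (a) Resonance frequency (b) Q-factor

Step 1 — Resonance condition Im(Z)=0 gives ω₀ = 1/√(LC).
Step 2 — ω₀ = 1/√(0.0179·6.55e-09) = 9.235e+04 rad/s.
Step 3 — f₀ = ω₀/(2π) = 1.47e+04 Hz.
Step 4 — Series Q: Q = ω₀L/R = 9.235e+04·0.0179/466 = 3.547.

(a) f₀ = 1.47e+04 Hz  (b) Q = 3.547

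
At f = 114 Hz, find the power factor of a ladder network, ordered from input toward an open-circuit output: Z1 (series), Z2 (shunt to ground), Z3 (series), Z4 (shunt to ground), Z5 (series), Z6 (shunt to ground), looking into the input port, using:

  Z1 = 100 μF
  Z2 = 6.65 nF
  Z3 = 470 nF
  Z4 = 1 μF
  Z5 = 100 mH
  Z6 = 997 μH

Step 1 — Angular frequency: ω = 2π·f = 2π·114 = 716.3 rad/s.
Step 2 — Component impedances:
  Z1: Z = 1/(jωC) = -j/(ω·C) = 0 - j13.96 Ω
  Z2: Z = 1/(jωC) = -j/(ω·C) = 0 - j2.099e+05 Ω
  Z3: Z = 1/(jωC) = -j/(ω·C) = 0 - j2970 Ω
  Z4: Z = 1/(jωC) = -j/(ω·C) = 0 - j1396 Ω
  Z5: Z = jωL = j·716.3·0.1 = 0 + j71.63 Ω
  Z6: Z = jωL = j·716.3·0.000997 = 0 + j0.7141 Ω
Step 3 — Ladder network (open output): work backward from the far end, alternating series and parallel combinations. Z_in = 0 - j2869 Ω = 2869∠-90.0° Ω.
Step 4 — Power factor: PF = cos(φ) = Re(Z)/|Z| = 0/2869 = 0.
Step 5 — Type: Im(Z) = -2869 ⇒ leading (phase φ = -90.0°).

PF = 0 (leading, φ = -90.0°)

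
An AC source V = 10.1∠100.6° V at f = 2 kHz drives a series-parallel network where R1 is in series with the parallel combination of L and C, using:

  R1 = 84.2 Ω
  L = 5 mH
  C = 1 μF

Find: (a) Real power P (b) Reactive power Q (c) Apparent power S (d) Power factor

Step 1 — Angular frequency: ω = 2π·f = 2π·2000 = 1.257e+04 rad/s.
Step 2 — Component impedances:
  R1: Z = R = 84.2 Ω
  L: Z = jωL = j·1.257e+04·0.005 = 0 + j62.83 Ω
  C: Z = 1/(jωC) = -j/(ω·C) = 0 - j79.58 Ω
Step 3 — Parallel branch: L || C = 1/(1/L + 1/C) = 0 + j298.6 Ω.
Step 4 — Series with R1: Z_total = R1 + (L || C) = 84.2 + j298.6 Ω = 310.2∠74.3° Ω.
Step 5 — Source phasor: V = 10.1∠100.6° V = -1.858 + j9.928 V.
Step 6 — Current: I = V / Z = 0.02917 + j0.01445 A = 0.03256∠26.3° A.
Step 7 — Complex power: S = V·I* = 0.08925 + j0.3165 VA.
Step 8 — Real power: P = Re(S) = 0.08925 W.
Step 9 — Reactive power: Q = Im(S) = 0.3165 VAR.
Step 10 — Apparent power: |S| = 0.3288 VA.
Step 11 — Power factor: PF = P/|S| = 0.2714 (lagging).

(a) P = 0.08925 W  (b) Q = 0.3165 VAR  (c) S = 0.3288 VA  (d) PF = 0.2714 (lagging)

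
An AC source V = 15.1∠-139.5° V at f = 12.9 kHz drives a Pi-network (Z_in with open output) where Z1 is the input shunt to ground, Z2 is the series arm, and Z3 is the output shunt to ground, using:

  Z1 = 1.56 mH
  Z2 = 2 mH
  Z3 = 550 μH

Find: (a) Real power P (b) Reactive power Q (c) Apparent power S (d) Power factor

Step 1 — Angular frequency: ω = 2π·f = 2π·1.29e+04 = 8.105e+04 rad/s.
Step 2 — Component impedances:
  Z1: Z = jωL = j·8.105e+04·0.00156 = 0 + j126.4 Ω
  Z2: Z = jωL = j·8.105e+04·0.002 = 0 + j162.1 Ω
  Z3: Z = jωL = j·8.105e+04·0.00055 = 0 + j44.58 Ω
Step 3 — With open output, the series arm Z2 and the output shunt Z3 appear in series to ground: Z2 + Z3 = 0 + j206.7 Ω.
Step 4 — Parallel with input shunt Z1: Z_in = Z1 || (Z2 + Z3) = 0 + j78.45 Ω = 78.45∠90.0° Ω.
Step 5 — Source phasor: V = 15.1∠-139.5° V = -11.48 - j9.807 V.
Step 6 — Current: I = V / Z = -0.125 + j0.1464 A = 0.1925∠130.5° A.
Step 7 — Complex power: S = V·I* = 0 + j2.906 VA.
Step 8 — Real power: P = Re(S) = 0 W.
Step 9 — Reactive power: Q = Im(S) = 2.906 VAR.
Step 10 — Apparent power: |S| = 2.906 VA.
Step 11 — Power factor: PF = P/|S| = 0 (lagging).

(a) P = 0 W  (b) Q = 2.906 VAR  (c) S = 2.906 VA  (d) PF = 0 (lagging)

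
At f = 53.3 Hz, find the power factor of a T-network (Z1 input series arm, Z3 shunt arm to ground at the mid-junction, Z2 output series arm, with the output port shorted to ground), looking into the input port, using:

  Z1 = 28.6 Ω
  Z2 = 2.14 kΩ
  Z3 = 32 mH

Step 1 — Angular frequency: ω = 2π·f = 2π·53.3 = 334.9 rad/s.
Step 2 — Component impedances:
  Z1: Z = R = 28.6 Ω
  Z2: Z = R = 2140 Ω
  Z3: Z = jωL = j·334.9·0.032 = 0 + j10.72 Ω
Step 3 — With the output port shorted to ground, the output series arm Z2 runs from the junction to ground; the shunt arm Z3 also runs from the junction to ground. They appear in parallel: Z3 || Z2 = 0.05366 + j10.72 Ω.
Step 4 — Series with input arm Z1: Z_in = Z1 + (Z3 || Z2) = 28.65 + j10.72 Ω = 30.59∠20.5° Ω.
Step 5 — Power factor: PF = cos(φ) = Re(Z)/|Z| = 28.65/30.59 = 0.9366.
Step 6 — Type: Im(Z) = 10.72 ⇒ lagging (phase φ = 20.5°).

PF = 0.9366 (lagging, φ = 20.5°)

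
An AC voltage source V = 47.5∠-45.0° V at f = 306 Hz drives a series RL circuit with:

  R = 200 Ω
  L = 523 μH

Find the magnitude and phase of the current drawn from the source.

Step 1 — Angular frequency: ω = 2π·f = 2π·306 = 1923 rad/s.
Step 2 — Component impedances:
  R: Z = R = 200 Ω
  L: Z = jωL = j·1923·0.000523 = 0 + j1.006 Ω
Step 3 — Series combination: Z_total = R + L = 200 + j1.006 Ω = 200∠0.3° Ω.
Step 4 — Source phasor: V = 47.5∠-45.0° V = 33.59 - j33.59 V.
Step 5 — Ohm's law: I = V / Z_total = (33.59 - j33.59) / (200 + j1.006) = 0.1671 - j0.1688 A.
Step 6 — Convert to polar: |I| = 0.2375 A, ∠I = -45.3°.

I = 0.2375∠-45.3° A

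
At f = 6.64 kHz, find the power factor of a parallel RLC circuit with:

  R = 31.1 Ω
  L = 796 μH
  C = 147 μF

Step 1 — Angular frequency: ω = 2π·f = 2π·6640 = 4.172e+04 rad/s.
Step 2 — Component impedances:
  R: Z = R = 31.1 Ω
  L: Z = jωL = j·4.172e+04·0.000796 = 0 + j33.21 Ω
  C: Z = 1/(jωC) = -j/(ω·C) = 0 - j0.1631 Ω
Step 3 — Parallel combination: 1/Z_total = 1/R + 1/L + 1/C; Z_total = 0.0008633 - j0.1639 Ω = 0.1639∠-89.7° Ω.
Step 4 — Power factor: PF = cos(φ) = Re(Z)/|Z| = 0.00086332/0.16386 = 0.005269.
Step 5 — Type: Im(Z) = -0.1639 ⇒ leading (phase φ = -89.7°).

PF = 0.005269 (leading, φ = -89.7°)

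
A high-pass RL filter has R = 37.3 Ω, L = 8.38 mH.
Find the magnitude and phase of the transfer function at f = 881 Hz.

Step 1 — Angular frequency: ω = 2π·881 = 5535 rad/s.
Step 2 — Transfer function: H(jω) = jωL/(R + jωL).
Step 3 — Numerator jωL = j·46.39; denominator R + jωL = 37.3 + j46.39.
Step 4 — H = 0.6073 + j0.4883.
Step 5 — Magnitude: |H| = 0.7793 (-2.2 dB); phase: φ = 38.8°.

|H| = 0.7793 (-2.2 dB), φ = 38.8°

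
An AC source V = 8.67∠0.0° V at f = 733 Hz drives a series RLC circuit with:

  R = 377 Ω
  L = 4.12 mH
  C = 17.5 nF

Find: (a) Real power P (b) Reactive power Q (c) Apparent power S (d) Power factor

Step 1 — Angular frequency: ω = 2π·f = 2π·733 = 4606 rad/s.
Step 2 — Component impedances:
  R: Z = R = 377 Ω
  L: Z = jωL = j·4606·0.00412 = 0 + j18.97 Ω
  C: Z = 1/(jωC) = -j/(ω·C) = 0 - j1.241e+04 Ω
Step 3 — Series combination: Z_total = R + L + C = 377 - j1.239e+04 Ω = 1.239e+04∠-88.3° Ω.
Step 4 — Source phasor: V = 8.67∠0.0° V = 8.67 V.
Step 5 — Current: I = V / Z = 2.128e-05 + j0.0006992 A = 0.0006995∠88.3° A.
Step 6 — Complex power: S = V·I* = 0.0001845 - j0.006062 VA.
Step 7 — Real power: P = Re(S) = 0.0001845 W.
Step 8 — Reactive power: Q = Im(S) = -0.006062 VAR.
Step 9 — Apparent power: |S| = 0.006065 VA.
Step 10 — Power factor: PF = P/|S| = 0.03042 (leading).

(a) P = 0.0001845 W  (b) Q = -0.006062 VAR  (c) S = 0.006065 VA  (d) PF = 0.03042 (leading)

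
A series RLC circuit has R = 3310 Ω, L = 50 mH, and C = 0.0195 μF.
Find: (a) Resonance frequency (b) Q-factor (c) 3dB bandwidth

Step 1 — Resonance: ω₀ = 1/√(LC) = 1/√(0.05·1.95e-08) = 3.203e+04 rad/s.
Step 2 — f₀ = ω₀/(2π) = 5097 Hz.
Step 3 — Series Q: Q = ω₀L/R = 3.203e+04·0.05/3310 = 0.4838.
Step 4 — Bandwidth: Δω = ω₀/Q = 6.62e+04 rad/s; BW = Δω/(2π) = 1.054e+04 Hz.

(a) f₀ = 5097 Hz  (b) Q = 0.4838  (c) BW = 1.054e+04 Hz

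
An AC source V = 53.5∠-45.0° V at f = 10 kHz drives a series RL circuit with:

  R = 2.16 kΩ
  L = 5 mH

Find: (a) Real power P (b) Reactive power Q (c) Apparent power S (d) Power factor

Step 1 — Angular frequency: ω = 2π·f = 2π·1e+04 = 6.283e+04 rad/s.
Step 2 — Component impedances:
  R: Z = R = 2160 Ω
  L: Z = jωL = j·6.283e+04·0.005 = 0 + j314.2 Ω
Step 3 — Series combination: Z_total = R + L = 2160 + j314.2 Ω = 2183∠8.3° Ω.
Step 4 — Source phasor: V = 53.5∠-45.0° V = 37.83 - j37.83 V.
Step 5 — Current: I = V / Z = 0.01466 - j0.01965 A = 0.02451∠-53.3° A.
Step 6 — Complex power: S = V·I* = 1.298 + j0.1887 VA.
Step 7 — Real power: P = Re(S) = 1.298 W.
Step 8 — Reactive power: Q = Im(S) = 0.1887 VAR.
Step 9 — Apparent power: |S| = 1.311 VA.
Step 10 — Power factor: PF = P/|S| = 0.9896 (lagging).

(a) P = 1.298 W  (b) Q = 0.1887 VAR  (c) S = 1.311 VA  (d) PF = 0.9896 (lagging)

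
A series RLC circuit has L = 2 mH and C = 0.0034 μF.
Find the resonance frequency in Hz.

Step 1 — Resonance condition Im(Z)=0 gives ω₀ = 1/√(LC).
Step 2 — ω₀ = 1/√(0.002·3.4e-09) = 3.835e+05 rad/s.
Step 3 — f₀ = ω₀/(2π) = 6.103e+04 Hz.

f₀ = 6.103e+04 Hz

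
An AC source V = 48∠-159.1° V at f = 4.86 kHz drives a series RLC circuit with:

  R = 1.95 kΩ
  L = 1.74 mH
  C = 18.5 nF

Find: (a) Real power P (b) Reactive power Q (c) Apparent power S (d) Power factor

Step 1 — Angular frequency: ω = 2π·f = 2π·4860 = 3.054e+04 rad/s.
Step 2 — Component impedances:
  R: Z = R = 1950 Ω
  L: Z = jωL = j·3.054e+04·0.00174 = 0 + j53.13 Ω
  C: Z = 1/(jωC) = -j/(ω·C) = 0 - j1770 Ω
Step 3 — Series combination: Z_total = R + L + C = 1950 - j1717 Ω = 2598∠-41.4° Ω.
Step 4 — Source phasor: V = 48∠-159.1° V = -44.84 - j17.12 V.
Step 5 — Current: I = V / Z = -0.008598 - j0.01635 A = 0.01847∠-117.7° A.
Step 6 — Complex power: S = V·I* = 0.6655 - j0.586 VA.
Step 7 — Real power: P = Re(S) = 0.6655 W.
Step 8 — Reactive power: Q = Im(S) = -0.586 VAR.
Step 9 — Apparent power: |S| = 0.8868 VA.
Step 10 — Power factor: PF = P/|S| = 0.7505 (leading).

(a) P = 0.6655 W  (b) Q = -0.586 VAR  (c) S = 0.8868 VA  (d) PF = 0.7505 (leading)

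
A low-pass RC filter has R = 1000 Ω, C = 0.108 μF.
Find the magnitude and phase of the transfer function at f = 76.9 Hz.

Step 1 — Angular frequency: ω = 2π·76.9 = 483.2 rad/s.
Step 2 — Transfer function: H(jω) = 1/(1 + jωRC).
Step 3 — Denominator: 1 + jωRC = 1 + j·483.2·1000·1.08e-07 = 1 + j0.05218.
Step 4 — H = 0.9973 - j0.05204.
Step 5 — Magnitude: |H| = 0.9986 (-0.0 dB); phase: φ = -3.0°.

|H| = 0.9986 (-0.0 dB), φ = -3.0°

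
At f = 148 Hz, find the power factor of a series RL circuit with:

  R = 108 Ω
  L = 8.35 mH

Step 1 — Angular frequency: ω = 2π·f = 2π·148 = 929.9 rad/s.
Step 2 — Component impedances:
  R: Z = R = 108 Ω
  L: Z = jωL = j·929.9·0.00835 = 0 + j7.765 Ω
Step 3 — Series combination: Z_total = R + L = 108 + j7.765 Ω = 108.3∠4.1° Ω.
Step 4 — Power factor: PF = cos(φ) = Re(Z)/|Z| = 108/108.28 = 0.9974.
Step 5 — Type: Im(Z) = 7.765 ⇒ lagging (phase φ = 4.1°).

PF = 0.9974 (lagging, φ = 4.1°)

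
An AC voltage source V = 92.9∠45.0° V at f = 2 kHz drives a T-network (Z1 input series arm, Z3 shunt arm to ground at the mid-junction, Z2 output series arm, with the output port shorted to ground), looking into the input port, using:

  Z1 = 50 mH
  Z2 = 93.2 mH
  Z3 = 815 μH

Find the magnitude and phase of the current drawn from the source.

Step 1 — Angular frequency: ω = 2π·f = 2π·2000 = 1.257e+04 rad/s.
Step 2 — Component impedances:
  Z1: Z = jωL = j·1.257e+04·0.05 = 0 + j628.3 Ω
  Z2: Z = jωL = j·1.257e+04·0.0932 = 0 + j1171 Ω
  Z3: Z = jωL = j·1.257e+04·0.000815 = 0 + j10.24 Ω
Step 3 — With the output port shorted to ground, the output series arm Z2 runs from the junction to ground; the shunt arm Z3 also runs from the junction to ground. They appear in parallel: Z3 || Z2 = 0 + j10.15 Ω.
Step 4 — Series with input arm Z1: Z_in = Z1 + (Z3 || Z2) = 0 + j638.5 Ω = 638.5∠90.0° Ω.
Step 5 — Source phasor: V = 92.9∠45.0° V = 65.69 + j65.69 V.
Step 6 — Ohm's law: I = V / Z_total = (65.69 + j65.69) / (0 + j638.5) = 0.1029 - j0.1029 A.
Step 7 — Convert to polar: |I| = 0.1455 A, ∠I = -45.0°.

I = 0.1455∠-45.0° A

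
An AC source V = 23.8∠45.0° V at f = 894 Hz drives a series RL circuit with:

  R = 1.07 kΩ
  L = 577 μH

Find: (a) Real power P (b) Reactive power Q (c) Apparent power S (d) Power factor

Step 1 — Angular frequency: ω = 2π·f = 2π·894 = 5617 rad/s.
Step 2 — Component impedances:
  R: Z = R = 1070 Ω
  L: Z = jωL = j·5617·0.000577 = 0 + j3.241 Ω
Step 3 — Series combination: Z_total = R + L = 1070 + j3.241 Ω = 1070∠0.2° Ω.
Step 4 — Source phasor: V = 23.8∠45.0° V = 16.83 + j16.83 V.
Step 5 — Current: I = V / Z = 0.01578 + j0.01568 A = 0.02224∠44.8° A.
Step 6 — Complex power: S = V·I* = 0.5294 + j0.001604 VA.
Step 7 — Real power: P = Re(S) = 0.5294 W.
Step 8 — Reactive power: Q = Im(S) = 0.001604 VAR.
Step 9 — Apparent power: |S| = 0.5294 VA.
Step 10 — Power factor: PF = P/|S| = 1 (lagging).

(a) P = 0.5294 W  (b) Q = 0.001604 VAR  (c) S = 0.5294 VA  (d) PF = 1 (lagging)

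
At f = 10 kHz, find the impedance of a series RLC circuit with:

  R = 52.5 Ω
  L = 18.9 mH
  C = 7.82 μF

Step 1 — Angular frequency: ω = 2π·f = 2π·1e+04 = 6.283e+04 rad/s.
Step 2 — Component impedances:
  R: Z = R = 52.5 Ω
  L: Z = jωL = j·6.283e+04·0.0189 = 0 + j1188 Ω
  C: Z = 1/(jωC) = -j/(ω·C) = 0 - j2.035 Ω
Step 3 — Series combination: Z_total = R + L + C = 52.5 + j1185 Ω = 1187∠87.5° Ω.

Z = 52.5 + j1185 Ω = 1187∠87.5° Ω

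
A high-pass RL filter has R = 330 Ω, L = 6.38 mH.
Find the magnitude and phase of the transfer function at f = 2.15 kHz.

Step 1 — Angular frequency: ω = 2π·2150 = 1.351e+04 rad/s.
Step 2 — Transfer function: H(jω) = jωL/(R + jωL).
Step 3 — Numerator jωL = j·86.19; denominator R + jωL = 330 + j86.19.
Step 4 — H = 0.06385 + j0.2445.
Step 5 — Magnitude: |H| = 0.2527 (-11.9 dB); phase: φ = 75.4°.

|H| = 0.2527 (-11.9 dB), φ = 75.4°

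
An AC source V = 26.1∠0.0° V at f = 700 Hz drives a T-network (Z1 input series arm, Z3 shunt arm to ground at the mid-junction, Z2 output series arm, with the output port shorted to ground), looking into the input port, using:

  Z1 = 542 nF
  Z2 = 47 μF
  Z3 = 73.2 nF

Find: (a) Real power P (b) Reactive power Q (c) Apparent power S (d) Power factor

Step 1 — Angular frequency: ω = 2π·f = 2π·700 = 4398 rad/s.
Step 2 — Component impedances:
  Z1: Z = 1/(jωC) = -j/(ω·C) = 0 - j419.5 Ω
  Z2: Z = 1/(jωC) = -j/(ω·C) = 0 - j4.838 Ω
  Z3: Z = 1/(jωC) = -j/(ω·C) = 0 - j3106 Ω
Step 3 — With the output port shorted to ground, the output series arm Z2 runs from the junction to ground; the shunt arm Z3 also runs from the junction to ground. They appear in parallel: Z3 || Z2 = 0 - j4.83 Ω.
Step 4 — Series with input arm Z1: Z_in = Z1 + (Z3 || Z2) = 0 - j424.3 Ω = 424.3∠-90.0° Ω.
Step 5 — Source phasor: V = 26.1∠0.0° V = 26.1 V.
Step 6 — Current: I = V / Z = 0 + j0.06151 A = 0.06151∠90.0° A.
Step 7 — Complex power: S = V·I* = 0 - j1.605 VA.
Step 8 — Real power: P = Re(S) = 0 W.
Step 9 — Reactive power: Q = Im(S) = -1.605 VAR.
Step 10 — Apparent power: |S| = 1.605 VA.
Step 11 — Power factor: PF = P/|S| = 0 (leading).

(a) P = 0 W  (b) Q = -1.605 VAR  (c) S = 1.605 VA  (d) PF = 0 (leading)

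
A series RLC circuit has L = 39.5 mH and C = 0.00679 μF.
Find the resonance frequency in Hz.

Step 1 — Resonance condition Im(Z)=0 gives ω₀ = 1/√(LC).
Step 2 — ω₀ = 1/√(0.0395·6.79e-09) = 6.106e+04 rad/s.
Step 3 — f₀ = ω₀/(2π) = 9718 Hz.

f₀ = 9718 Hz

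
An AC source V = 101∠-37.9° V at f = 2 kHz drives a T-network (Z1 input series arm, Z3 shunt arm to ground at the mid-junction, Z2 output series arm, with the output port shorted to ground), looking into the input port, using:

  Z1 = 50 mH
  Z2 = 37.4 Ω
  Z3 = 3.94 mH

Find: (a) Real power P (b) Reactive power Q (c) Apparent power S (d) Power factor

Step 1 — Angular frequency: ω = 2π·f = 2π·2000 = 1.257e+04 rad/s.
Step 2 — Component impedances:
  Z1: Z = jωL = j·1.257e+04·0.05 = 0 + j628.3 Ω
  Z2: Z = R = 37.4 Ω
  Z3: Z = jωL = j·1.257e+04·0.00394 = 0 + j49.51 Ω
Step 3 — With the output port shorted to ground, the output series arm Z2 runs from the junction to ground; the shunt arm Z3 also runs from the junction to ground. They appear in parallel: Z3 || Z2 = 23.81 + j17.99 Ω.
Step 4 — Series with input arm Z1: Z_in = Z1 + (Z3 || Z2) = 23.81 + j646.3 Ω = 646.7∠87.9° Ω.
Step 5 — Source phasor: V = 101∠-37.9° V = 79.7 - j62.04 V.
Step 6 — Current: I = V / Z = -0.09133 - j0.1267 A = 0.1562∠-125.8° A.
Step 7 — Complex power: S = V·I* = 0.5807 + j15.76 VA.
Step 8 — Real power: P = Re(S) = 0.5807 W.
Step 9 — Reactive power: Q = Im(S) = 15.76 VAR.
Step 10 — Apparent power: |S| = 15.77 VA.
Step 11 — Power factor: PF = P/|S| = 0.03682 (lagging).

(a) P = 0.5807 W  (b) Q = 15.76 VAR  (c) S = 15.77 VA  (d) PF = 0.03682 (lagging)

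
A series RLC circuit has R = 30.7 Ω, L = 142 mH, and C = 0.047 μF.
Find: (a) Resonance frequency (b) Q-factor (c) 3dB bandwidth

Step 1 — Resonance condition Im(Z)=0 gives ω₀ = 1/√(LC).
Step 2 — ω₀ = 1/√(0.142·4.7e-08) = 1.224e+04 rad/s.
Step 3 — f₀ = ω₀/(2π) = 1948 Hz.
Step 4 — Series Q: Q = ω₀L/R = 1.224e+04·0.142/30.7 = 56.62.
Step 5 — 3dB bandwidth: Δω = ω₀/Q = 216.2 rad/s; BW = Δω/(2π) = 34.41 Hz.

(a) f₀ = 1948 Hz  (b) Q = 56.62  (c) BW = 34.41 Hz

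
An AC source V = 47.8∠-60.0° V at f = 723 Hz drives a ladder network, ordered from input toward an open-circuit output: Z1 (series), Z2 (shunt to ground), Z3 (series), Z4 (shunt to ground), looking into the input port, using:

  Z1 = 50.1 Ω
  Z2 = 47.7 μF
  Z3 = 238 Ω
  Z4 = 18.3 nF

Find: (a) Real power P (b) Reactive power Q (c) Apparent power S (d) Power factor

Step 1 — Angular frequency: ω = 2π·f = 2π·723 = 4543 rad/s.
Step 2 — Component impedances:
  Z1: Z = R = 50.1 Ω
  Z2: Z = 1/(jωC) = -j/(ω·C) = 0 - j4.615 Ω
  Z3: Z = R = 238 Ω
  Z4: Z = 1/(jωC) = -j/(ω·C) = 0 - j1.203e+04 Ω
Step 3 — Ladder network (open output): work backward from the far end, alternating series and parallel combinations. Z_in = 50.1 - j4.613 Ω = 50.31∠-5.3° Ω.
Step 4 — Source phasor: V = 47.8∠-60.0° V = 23.9 - j41.4 V.
Step 5 — Current: I = V / Z = 0.5485 - j0.7758 A = 0.9501∠-54.7° A.
Step 6 — Complex power: S = V·I* = 45.22 - j4.164 VA.
Step 7 — Real power: P = Re(S) = 45.22 W.
Step 8 — Reactive power: Q = Im(S) = -4.164 VAR.
Step 9 — Apparent power: |S| = 45.41 VA.
Step 10 — Power factor: PF = P/|S| = 0.9958 (leading).

(a) P = 45.22 W  (b) Q = -4.164 VAR  (c) S = 45.41 VA  (d) PF = 0.9958 (leading)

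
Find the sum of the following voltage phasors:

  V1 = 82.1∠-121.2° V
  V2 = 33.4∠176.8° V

Step 1 — Convert each phasor to rectangular form:
  V1 = 82.1·(cos(-121.2°) + j·sin(-121.2°)) = -42.53 - j70.23 V
  V2 = 33.4·(cos(176.8°) + j·sin(176.8°)) = -33.35 + j1.864 V
Step 2 — Sum components: V_total = -75.88 - j68.36 V.
Step 3 — Convert to polar: |V_total| = 102.1 V, ∠V_total = -138.0°.

V_total = 102.1∠-138.0° V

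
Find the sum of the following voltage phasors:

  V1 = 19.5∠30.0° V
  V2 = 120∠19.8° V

Step 1 — Convert each phasor to rectangular form:
  V1 = 19.5·(cos(30.0°) + j·sin(30.0°)) = 16.89 + j9.75 V
  V2 = 120·(cos(19.8°) + j·sin(19.8°)) = 112.9 + j40.65 V
Step 2 — Sum components: V_total = 129.8 + j50.4 V.
Step 3 — Convert to polar: |V_total| = 139.2 V, ∠V_total = 21.2°.

V_total = 139.2∠21.2° V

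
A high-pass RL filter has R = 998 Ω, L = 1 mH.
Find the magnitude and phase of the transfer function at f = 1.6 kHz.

Step 1 — Angular frequency: ω = 2π·1600 = 1.005e+04 rad/s.
Step 2 — Transfer function: H(jω) = jωL/(R + jωL).
Step 3 — Numerator jωL = j·10.05; denominator R + jωL = 998 + j10.05.
Step 4 — H = 0.0001015 + j0.01007.
Step 5 — Magnitude: |H| = 0.01007 (-39.9 dB); phase: φ = 89.4°.

|H| = 0.01007 (-39.9 dB), φ = 89.4°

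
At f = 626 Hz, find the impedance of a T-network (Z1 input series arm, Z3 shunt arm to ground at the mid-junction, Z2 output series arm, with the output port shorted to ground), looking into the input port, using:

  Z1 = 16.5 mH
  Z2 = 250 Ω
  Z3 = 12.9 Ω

Step 1 — Angular frequency: ω = 2π·f = 2π·626 = 3933 rad/s.
Step 2 — Component impedances:
  Z1: Z = jωL = j·3933·0.0165 = 0 + j64.9 Ω
  Z2: Z = R = 250 Ω
  Z3: Z = R = 12.9 Ω
Step 3 — With the output port shorted to ground, the output series arm Z2 runs from the junction to ground; the shunt arm Z3 also runs from the junction to ground. They appear in parallel: Z3 || Z2 = 12.27 Ω.
Step 4 — Series with input arm Z1: Z_in = Z1 + (Z3 || Z2) = 12.27 + j64.9 Ω = 66.05∠79.3° Ω.

Z = 12.27 + j64.9 Ω = 66.05∠79.3° Ω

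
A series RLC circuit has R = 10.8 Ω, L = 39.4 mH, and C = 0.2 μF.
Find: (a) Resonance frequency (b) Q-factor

Step 1 — Resonance condition Im(Z)=0 gives ω₀ = 1/√(LC).
Step 2 — ω₀ = 1/√(0.0394·2e-07) = 1.127e+04 rad/s.
Step 3 — f₀ = ω₀/(2π) = 1793 Hz.
Step 4 — Series Q: Q = ω₀L/R = 1.127e+04·0.0394/10.8 = 41.1.

(a) f₀ = 1793 Hz  (b) Q = 41.1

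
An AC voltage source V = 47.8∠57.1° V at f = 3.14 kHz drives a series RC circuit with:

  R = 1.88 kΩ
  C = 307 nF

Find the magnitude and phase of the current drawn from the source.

Step 1 — Angular frequency: ω = 2π·f = 2π·3140 = 1.973e+04 rad/s.
Step 2 — Component impedances:
  R: Z = R = 1880 Ω
  C: Z = 1/(jωC) = -j/(ω·C) = 0 - j165.1 Ω
Step 3 — Series combination: Z_total = R + C = 1880 - j165.1 Ω = 1887∠-5.0° Ω.
Step 4 — Source phasor: V = 47.8∠57.1° V = 25.96 + j40.13 V.
Step 5 — Ohm's law: I = V / Z_total = (25.96 + j40.13) / (1880 - j165.1) = 0.01184 + j0.02239 A.
Step 6 — Convert to polar: |I| = 0.02533 A, ∠I = 62.1°.

I = 0.02533∠62.1° A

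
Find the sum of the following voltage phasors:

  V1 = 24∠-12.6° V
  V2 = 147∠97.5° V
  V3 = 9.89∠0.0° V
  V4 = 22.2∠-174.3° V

Step 1 — Convert each phasor to rectangular form:
  V1 = 24·(cos(-12.6°) + j·sin(-12.6°)) = 23.42 - j5.235 V
  V2 = 147·(cos(97.5°) + j·sin(97.5°)) = -19.19 + j145.7 V
  V3 = 9.89·(cos(0.0°) + j·sin(0.0°)) = 9.89 V
  V4 = 22.2·(cos(-174.3°) + j·sin(-174.3°)) = -22.09 - j2.205 V
Step 2 — Sum components: V_total = -7.966 + j138.3 V.
Step 3 — Convert to polar: |V_total| = 138.5 V, ∠V_total = 93.3°.

V_total = 138.5∠93.3° V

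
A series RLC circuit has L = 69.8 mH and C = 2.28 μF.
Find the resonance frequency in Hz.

Step 1 — Resonance condition Im(Z)=0 gives ω₀ = 1/√(LC).
Step 2 — ω₀ = 1/√(0.0698·2.28e-06) = 2507 rad/s.
Step 3 — f₀ = ω₀/(2π) = 399 Hz.

f₀ = 399 Hz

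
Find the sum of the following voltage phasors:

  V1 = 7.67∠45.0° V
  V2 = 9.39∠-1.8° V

Step 1 — Convert each phasor to rectangular form:
  V1 = 7.67·(cos(45.0°) + j·sin(45.0°)) = 5.424 + j5.424 V
  V2 = 9.39·(cos(-1.8°) + j·sin(-1.8°)) = 9.385 - j0.2949 V
Step 2 — Sum components: V_total = 14.81 + j5.129 V.
Step 3 — Convert to polar: |V_total| = 15.67 V, ∠V_total = 19.1°.

V_total = 15.67∠19.1° V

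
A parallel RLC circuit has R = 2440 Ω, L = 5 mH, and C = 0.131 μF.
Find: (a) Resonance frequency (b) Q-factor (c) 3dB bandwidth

Step 1 — Resonance: ω₀ = 1/√(LC) = 1/√(0.005·1.31e-07) = 3.907e+04 rad/s.
Step 2 — f₀ = ω₀/(2π) = 6219 Hz.
Step 3 — Parallel Q: Q = R/(ω₀L) = 2440/(3.907e+04·0.005) = 12.49.
Step 4 — Bandwidth: Δω = ω₀/Q = 3129 rad/s; BW = Δω/(2π) = 497.9 Hz.

(a) f₀ = 6219 Hz  (b) Q = 12.49  (c) BW = 497.9 Hz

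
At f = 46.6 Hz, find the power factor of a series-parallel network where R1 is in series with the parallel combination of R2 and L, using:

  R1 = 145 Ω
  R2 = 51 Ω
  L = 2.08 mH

Step 1 — Angular frequency: ω = 2π·f = 2π·46.6 = 292.8 rad/s.
Step 2 — Component impedances:
  R1: Z = R = 145 Ω
  R2: Z = R = 51 Ω
  L: Z = jωL = j·292.8·0.00208 = 0 + j0.609 Ω
Step 3 — Parallel branch: R2 || L = 1/(1/R2 + 1/L) = 0.007272 + j0.6089 Ω.
Step 4 — Series with R1: Z_total = R1 + (R2 || L) = 145 + j0.6089 Ω = 145∠0.2° Ω.
Step 5 — Power factor: PF = cos(φ) = Re(Z)/|Z| = 145/145 = 1.
Step 6 — Type: Im(Z) = 0.6089 ⇒ lagging (phase φ = 0.2°).

PF = 1 (lagging, φ = 0.2°)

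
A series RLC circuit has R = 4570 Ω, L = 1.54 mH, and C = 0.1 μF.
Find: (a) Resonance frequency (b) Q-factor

Step 1 — Resonance condition Im(Z)=0 gives ω₀ = 1/√(LC).
Step 2 — ω₀ = 1/√(0.00154·1e-07) = 8.058e+04 rad/s.
Step 3 — f₀ = ω₀/(2π) = 1.283e+04 Hz.
Step 4 — Series Q: Q = ω₀L/R = 8.058e+04·0.00154/4570 = 0.02715.

(a) f₀ = 1.283e+04 Hz  (b) Q = 0.02715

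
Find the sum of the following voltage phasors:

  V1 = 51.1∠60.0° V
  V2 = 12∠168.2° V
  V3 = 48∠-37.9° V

Step 1 — Convert each phasor to rectangular form:
  V1 = 51.1·(cos(60.0°) + j·sin(60.0°)) = 25.55 + j44.25 V
  V2 = 12·(cos(168.2°) + j·sin(168.2°)) = -11.75 + j2.454 V
  V3 = 48·(cos(-37.9°) + j·sin(-37.9°)) = 37.88 - j29.49 V
Step 2 — Sum components: V_total = 51.68 + j17.22 V.
Step 3 — Convert to polar: |V_total| = 54.47 V, ∠V_total = 18.4°.

V_total = 54.47∠18.4° V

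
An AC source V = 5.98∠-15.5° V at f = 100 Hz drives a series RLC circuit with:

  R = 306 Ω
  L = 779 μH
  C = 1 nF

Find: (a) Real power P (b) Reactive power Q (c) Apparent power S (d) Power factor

Step 1 — Angular frequency: ω = 2π·f = 2π·100 = 628.3 rad/s.
Step 2 — Component impedances:
  R: Z = R = 306 Ω
  L: Z = jωL = j·628.3·0.000779 = 0 + j0.4895 Ω
  C: Z = 1/(jωC) = -j/(ω·C) = 0 - j1.592e+06 Ω
Step 3 — Series combination: Z_total = R + L + C = 306 - j1.592e+06 Ω = 1.592e+06∠-90.0° Ω.
Step 4 — Source phasor: V = 5.98∠-15.5° V = 5.763 - j1.598 V.
Step 5 — Current: I = V / Z = 1.005e-06 + j3.62e-06 A = 3.757e-06∠74.5° A.
Step 6 — Complex power: S = V·I* = 4.32e-09 - j2.247e-05 VA.
Step 7 — Real power: P = Re(S) = 4.32e-09 W.
Step 8 — Reactive power: Q = Im(S) = -2.247e-05 VAR.
Step 9 — Apparent power: |S| = 2.247e-05 VA.
Step 10 — Power factor: PF = P/|S| = 0.0001923 (leading).

(a) P = 4.32e-09 W  (b) Q = -2.247e-05 VAR  (c) S = 2.247e-05 VA  (d) PF = 0.0001923 (leading)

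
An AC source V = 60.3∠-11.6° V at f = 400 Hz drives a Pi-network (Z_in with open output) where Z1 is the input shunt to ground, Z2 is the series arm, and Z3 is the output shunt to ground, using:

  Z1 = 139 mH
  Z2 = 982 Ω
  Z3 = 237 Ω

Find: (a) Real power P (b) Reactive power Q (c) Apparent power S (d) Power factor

Step 1 — Angular frequency: ω = 2π·f = 2π·400 = 2513 rad/s.
Step 2 — Component impedances:
  Z1: Z = jωL = j·2513·0.139 = 0 + j349.3 Ω
  Z2: Z = R = 982 Ω
  Z3: Z = R = 237 Ω
Step 3 — With open output, the series arm Z2 and the output shunt Z3 appear in series to ground: Z2 + Z3 = 1219 Ω.
Step 4 — Parallel with input shunt Z1: Z_in = Z1 || (Z2 + Z3) = 92.52 + j322.8 Ω = 335.8∠74.0° Ω.
Step 5 — Source phasor: V = 60.3∠-11.6° V = 59.07 - j12.12 V.
Step 6 — Current: I = V / Z = 0.01375 - j0.179 A = 0.1796∠-85.6° A.
Step 7 — Complex power: S = V·I* = 2.983 + j10.41 VA.
Step 8 — Real power: P = Re(S) = 2.983 W.
Step 9 — Reactive power: Q = Im(S) = 10.41 VAR.
Step 10 — Apparent power: |S| = 10.83 VA.
Step 11 — Power factor: PF = P/|S| = 0.2755 (lagging).

(a) P = 2.983 W  (b) Q = 10.41 VAR  (c) S = 10.83 VA  (d) PF = 0.2755 (lagging)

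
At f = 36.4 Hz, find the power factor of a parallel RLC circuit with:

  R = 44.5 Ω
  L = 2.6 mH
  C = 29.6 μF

Step 1 — Angular frequency: ω = 2π·f = 2π·36.4 = 228.7 rad/s.
Step 2 — Component impedances:
  R: Z = R = 44.5 Ω
  L: Z = jωL = j·228.7·0.0026 = 0 + j0.5946 Ω
  C: Z = 1/(jωC) = -j/(ω·C) = 0 - j147.7 Ω
Step 3 — Parallel combination: 1/Z_total = 1/R + 1/L + 1/C; Z_total = 0.008009 + j0.5969 Ω = 0.597∠89.2° Ω.
Step 4 — Power factor: PF = cos(φ) = Re(Z)/|Z| = 0.008009/0.597 = 0.01342.
Step 5 — Type: Im(Z) = 0.5969 ⇒ lagging (phase φ = 89.2°).

PF = 0.01342 (lagging, φ = 89.2°)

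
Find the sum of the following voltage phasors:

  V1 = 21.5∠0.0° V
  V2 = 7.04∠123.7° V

Step 1 — Convert each phasor to rectangular form:
  V1 = 21.5·(cos(0.0°) + j·sin(0.0°)) = 21.5 V
  V2 = 7.04·(cos(123.7°) + j·sin(123.7°)) = -3.906 + j5.857 V
Step 2 — Sum components: V_total = 17.59 + j5.857 V.
Step 3 — Convert to polar: |V_total| = 18.54 V, ∠V_total = 18.4°.

V_total = 18.54∠18.4° V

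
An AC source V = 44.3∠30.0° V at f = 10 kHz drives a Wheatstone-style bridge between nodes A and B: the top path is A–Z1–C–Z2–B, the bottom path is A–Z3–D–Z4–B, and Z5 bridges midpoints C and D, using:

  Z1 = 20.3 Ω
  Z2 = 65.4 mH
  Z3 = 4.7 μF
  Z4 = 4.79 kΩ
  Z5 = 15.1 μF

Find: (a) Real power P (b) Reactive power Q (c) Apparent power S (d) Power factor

Step 1 — Angular frequency: ω = 2π·f = 2π·1e+04 = 6.283e+04 rad/s.
Step 2 — Component impedances:
  Z1: Z = R = 20.3 Ω
  Z2: Z = jωL = j·6.283e+04·0.0654 = 0 + j4109 Ω
  Z3: Z = 1/(jωC) = -j/(ω·C) = 0 - j3.386 Ω
  Z4: Z = R = 4790 Ω
  Z5: Z = 1/(jωC) = -j/(ω·C) = 0 - j1.054 Ω
Step 3 — Bridge requires nodal analysis (the Z5 bridge couples midpoints C and D, so the two paths cannot be reduced to a simple series/parallel combination). Setting node B to ground and injecting 1 A at node A, the 3-node admittance system at A, C, D solves to V_A = Z_AB = 2031 + j2364 Ω = 3116∠49.3° Ω.
Step 4 — Source phasor: V = 44.3∠30.0° V = 38.36 + j22.15 V.
Step 5 — Current: I = V / Z = 0.01341 - j0.004706 A = 0.01422∠-19.3° A.
Step 6 — Complex power: S = V·I* = 0.4104 + j0.4777 VA.
Step 7 — Real power: P = Re(S) = 0.4104 W.
Step 8 — Reactive power: Q = Im(S) = 0.4777 VAR.
Step 9 — Apparent power: |S| = 0.6298 VA.
Step 10 — Power factor: PF = P/|S| = 0.6517 (lagging).

(a) P = 0.4104 W  (b) Q = 0.4777 VAR  (c) S = 0.6298 VA  (d) PF = 0.6517 (lagging)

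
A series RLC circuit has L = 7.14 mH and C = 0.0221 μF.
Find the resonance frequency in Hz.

Step 1 — Resonance condition Im(Z)=0 gives ω₀ = 1/√(LC).
Step 2 — ω₀ = 1/√(0.00714·2.21e-08) = 7.961e+04 rad/s.
Step 3 — f₀ = ω₀/(2π) = 1.267e+04 Hz.

f₀ = 1.267e+04 Hz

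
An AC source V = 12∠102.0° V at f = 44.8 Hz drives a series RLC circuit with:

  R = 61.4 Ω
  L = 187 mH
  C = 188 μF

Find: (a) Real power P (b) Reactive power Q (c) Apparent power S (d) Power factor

Step 1 — Angular frequency: ω = 2π·f = 2π·44.8 = 281.5 rad/s.
Step 2 — Component impedances:
  R: Z = R = 61.4 Ω
  L: Z = jωL = j·281.5·0.187 = 0 + j52.64 Ω
  C: Z = 1/(jωC) = -j/(ω·C) = 0 - j18.9 Ω
Step 3 — Series combination: Z_total = R + L + C = 61.4 + j33.74 Ω = 70.06∠28.8° Ω.
Step 4 — Source phasor: V = 12∠102.0° V = -2.495 + j11.74 V.
Step 5 — Current: I = V / Z = 0.04948 + j0.164 A = 0.1713∠73.2° A.
Step 6 — Complex power: S = V·I* = 1.801 + j0.9899 VA.
Step 7 — Real power: P = Re(S) = 1.801 W.
Step 8 — Reactive power: Q = Im(S) = 0.9899 VAR.
Step 9 — Apparent power: |S| = 2.055 VA.
Step 10 — Power factor: PF = P/|S| = 0.8764 (lagging).

(a) P = 1.801 W  (b) Q = 0.9899 VAR  (c) S = 2.055 VA  (d) PF = 0.8764 (lagging)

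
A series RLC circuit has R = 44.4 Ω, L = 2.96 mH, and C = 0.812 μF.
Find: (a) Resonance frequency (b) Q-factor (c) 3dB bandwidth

Step 1 — Resonance condition Im(Z)=0 gives ω₀ = 1/√(LC).
Step 2 — ω₀ = 1/√(0.00296·8.12e-07) = 2.04e+04 rad/s.
Step 3 — f₀ = ω₀/(2π) = 3246 Hz.
Step 4 — Series Q: Q = ω₀L/R = 2.04e+04·0.00296/44.4 = 1.36.
Step 5 — 3dB bandwidth: Δω = ω₀/Q = 1.5e+04 rad/s; BW = Δω/(2π) = 2387 Hz.

(a) f₀ = 3246 Hz  (b) Q = 1.36  (c) BW = 2387 Hz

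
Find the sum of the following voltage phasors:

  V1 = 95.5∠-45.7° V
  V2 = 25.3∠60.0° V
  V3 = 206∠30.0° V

Step 1 — Convert each phasor to rectangular form:
  V1 = 95.5·(cos(-45.7°) + j·sin(-45.7°)) = 66.7 - j68.35 V
  V2 = 25.3·(cos(60.0°) + j·sin(60.0°)) = 12.65 + j21.91 V
  V3 = 206·(cos(30.0°) + j·sin(30.0°)) = 178.4 + j103 V
Step 2 — Sum components: V_total = 257.7 + j56.56 V.
Step 3 — Convert to polar: |V_total| = 263.9 V, ∠V_total = 12.4°.

V_total = 263.9∠12.4° V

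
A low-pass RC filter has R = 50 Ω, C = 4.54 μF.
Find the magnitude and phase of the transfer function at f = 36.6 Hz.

Step 1 — Angular frequency: ω = 2π·36.6 = 230 rad/s.
Step 2 — Transfer function: H(jω) = 1/(1 + jωRC).
Step 3 — Denominator: 1 + jωRC = 1 + j·230·50·4.54e-06 = 1 + j0.0522.
Step 4 — H = 0.9973 - j0.05206.
Step 5 — Magnitude: |H| = 0.9986 (-0.0 dB); phase: φ = -3.0°.

|H| = 0.9986 (-0.0 dB), φ = -3.0°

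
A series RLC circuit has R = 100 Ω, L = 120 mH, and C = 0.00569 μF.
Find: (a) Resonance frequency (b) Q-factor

Step 1 — Resonance condition Im(Z)=0 gives ω₀ = 1/√(LC).
Step 2 — ω₀ = 1/√(0.12·5.69e-09) = 3.827e+04 rad/s.
Step 3 — f₀ = ω₀/(2π) = 6091 Hz.
Step 4 — Series Q: Q = ω₀L/R = 3.827e+04·0.12/100 = 45.92.

(a) f₀ = 6091 Hz  (b) Q = 45.92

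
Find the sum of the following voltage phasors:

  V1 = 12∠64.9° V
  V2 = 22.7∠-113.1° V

Step 1 — Convert each phasor to rectangular form:
  V1 = 12·(cos(64.9°) + j·sin(64.9°)) = 5.09 + j10.87 V
  V2 = 22.7·(cos(-113.1°) + j·sin(-113.1°)) = -8.906 - j20.88 V
Step 2 — Sum components: V_total = -3.816 - j10.01 V.
Step 3 — Convert to polar: |V_total| = 10.72 V, ∠V_total = -110.9°.

V_total = 10.72∠-110.9° V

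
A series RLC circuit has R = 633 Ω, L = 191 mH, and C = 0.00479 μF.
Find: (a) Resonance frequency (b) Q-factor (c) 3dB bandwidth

Step 1 — Resonance condition Im(Z)=0 gives ω₀ = 1/√(LC).
Step 2 — ω₀ = 1/√(0.191·4.79e-09) = 3.306e+04 rad/s.
Step 3 — f₀ = ω₀/(2π) = 5262 Hz.
Step 4 — Series Q: Q = ω₀L/R = 3.306e+04·0.191/633 = 9.976.
Step 5 — 3dB bandwidth: Δω = ω₀/Q = 3314 rad/s; BW = Δω/(2π) = 527.5 Hz.

(a) f₀ = 5262 Hz  (b) Q = 9.976  (c) BW = 527.5 Hz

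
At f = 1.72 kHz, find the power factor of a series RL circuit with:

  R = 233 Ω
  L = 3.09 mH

Step 1 — Angular frequency: ω = 2π·f = 2π·1720 = 1.081e+04 rad/s.
Step 2 — Component impedances:
  R: Z = R = 233 Ω
  L: Z = jωL = j·1.081e+04·0.00309 = 0 + j33.39 Ω
Step 3 — Series combination: Z_total = R + L = 233 + j33.39 Ω = 235.4∠8.2° Ω.
Step 4 — Power factor: PF = cos(φ) = Re(Z)/|Z| = 233/235.38 = 0.9899.
Step 5 — Type: Im(Z) = 33.39 ⇒ lagging (phase φ = 8.2°).

PF = 0.9899 (lagging, φ = 8.2°)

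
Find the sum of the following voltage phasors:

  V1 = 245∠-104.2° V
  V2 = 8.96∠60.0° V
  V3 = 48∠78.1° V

Step 1 — Convert each phasor to rectangular form:
  V1 = 245·(cos(-104.2°) + j·sin(-104.2°)) = -60.1 - j237.5 V
  V2 = 8.96·(cos(60.0°) + j·sin(60.0°)) = 4.48 + j7.76 V
  V3 = 48·(cos(78.1°) + j·sin(78.1°)) = 9.898 + j46.97 V
Step 2 — Sum components: V_total = -45.72 - j182.8 V.
Step 3 — Convert to polar: |V_total| = 188.4 V, ∠V_total = -104.0°.

V_total = 188.4∠-104.0° V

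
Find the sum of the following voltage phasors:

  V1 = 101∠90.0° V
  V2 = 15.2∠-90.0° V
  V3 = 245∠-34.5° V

Step 1 — Convert each phasor to rectangular form:
  V1 = 101·(cos(90.0°) + j·sin(90.0°)) = 0 + j101 V
  V2 = 15.2·(cos(-90.0°) + j·sin(-90.0°)) = 0 - j15.2 V
  V3 = 245·(cos(-34.5°) + j·sin(-34.5°)) = 201.9 - j138.8 V
Step 2 — Sum components: V_total = 201.9 - j52.97 V.
Step 3 — Convert to polar: |V_total| = 208.7 V, ∠V_total = -14.7°.

V_total = 208.7∠-14.7° V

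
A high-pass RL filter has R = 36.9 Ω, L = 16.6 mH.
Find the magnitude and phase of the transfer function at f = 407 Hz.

Step 1 — Angular frequency: ω = 2π·407 = 2557 rad/s.
Step 2 — Transfer function: H(jω) = jωL/(R + jωL).
Step 3 — Numerator jωL = j·42.45; denominator R + jωL = 36.9 + j42.45.
Step 4 — H = 0.5696 + j0.4951.
Step 5 — Magnitude: |H| = 0.7547 (-2.4 dB); phase: φ = 41.0°.

|H| = 0.7547 (-2.4 dB), φ = 41.0°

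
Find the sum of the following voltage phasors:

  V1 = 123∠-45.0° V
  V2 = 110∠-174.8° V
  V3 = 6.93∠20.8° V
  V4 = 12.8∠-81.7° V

Step 1 — Convert each phasor to rectangular form:
  V1 = 123·(cos(-45.0°) + j·sin(-45.0°)) = 86.97 - j86.97 V
  V2 = 110·(cos(-174.8°) + j·sin(-174.8°)) = -109.5 - j9.97 V
  V3 = 6.93·(cos(20.8°) + j·sin(20.8°)) = 6.478 + j2.461 V
  V4 = 12.8·(cos(-81.7°) + j·sin(-81.7°)) = 1.848 - j12.67 V
Step 2 — Sum components: V_total = -14.25 - j107.1 V.
Step 3 — Convert to polar: |V_total| = 108.1 V, ∠V_total = -97.6°.

V_total = 108.1∠-97.6° V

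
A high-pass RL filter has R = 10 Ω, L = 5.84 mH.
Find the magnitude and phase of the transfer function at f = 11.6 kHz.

Step 1 — Angular frequency: ω = 2π·1.16e+04 = 7.288e+04 rad/s.
Step 2 — Transfer function: H(jω) = jωL/(R + jωL).
Step 3 — Numerator jωL = j·425.6; denominator R + jωL = 10 + j425.6.
Step 4 — H = 0.9994 + j0.02348.
Step 5 — Magnitude: |H| = 0.9997 (-0.0 dB); phase: φ = 1.3°.

|H| = 0.9997 (-0.0 dB), φ = 1.3°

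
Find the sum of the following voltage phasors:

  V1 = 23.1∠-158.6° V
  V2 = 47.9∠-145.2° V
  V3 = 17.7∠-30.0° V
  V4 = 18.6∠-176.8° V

Step 1 — Convert each phasor to rectangular form:
  V1 = 23.1·(cos(-158.6°) + j·sin(-158.6°)) = -21.51 - j8.429 V
  V2 = 47.9·(cos(-145.2°) + j·sin(-145.2°)) = -39.33 - j27.34 V
  V3 = 17.7·(cos(-30.0°) + j·sin(-30.0°)) = 15.33 - j8.85 V
  V4 = 18.6·(cos(-176.8°) + j·sin(-176.8°)) = -18.57 - j1.038 V
Step 2 — Sum components: V_total = -64.08 - j45.65 V.
Step 3 — Convert to polar: |V_total| = 78.68 V, ∠V_total = -144.5°.

V_total = 78.68∠-144.5° V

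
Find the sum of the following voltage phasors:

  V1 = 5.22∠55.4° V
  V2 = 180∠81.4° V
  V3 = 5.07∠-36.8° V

Step 1 — Convert each phasor to rectangular form:
  V1 = 5.22·(cos(55.4°) + j·sin(55.4°)) = 2.964 + j4.297 V
  V2 = 180·(cos(81.4°) + j·sin(81.4°)) = 26.92 + j178 V
  V3 = 5.07·(cos(-36.8°) + j·sin(-36.8°)) = 4.06 - j3.037 V
Step 2 — Sum components: V_total = 33.94 + j179.2 V.
Step 3 — Convert to polar: |V_total| = 182.4 V, ∠V_total = 79.3°.

V_total = 182.4∠79.3° V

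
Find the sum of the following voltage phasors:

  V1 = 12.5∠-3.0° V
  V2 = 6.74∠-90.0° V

Step 1 — Convert each phasor to rectangular form:
  V1 = 12.5·(cos(-3.0°) + j·sin(-3.0°)) = 12.48 - j0.6542 V
  V2 = 6.74·(cos(-90.0°) + j·sin(-90.0°)) = 0 - j6.74 V
Step 2 — Sum components: V_total = 12.48 - j7.394 V.
Step 3 — Convert to polar: |V_total| = 14.51 V, ∠V_total = -30.6°.

V_total = 14.51∠-30.6° V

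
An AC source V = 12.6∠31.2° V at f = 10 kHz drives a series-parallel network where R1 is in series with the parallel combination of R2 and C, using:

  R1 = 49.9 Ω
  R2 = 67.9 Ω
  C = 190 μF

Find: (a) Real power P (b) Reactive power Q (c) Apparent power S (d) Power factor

Step 1 — Angular frequency: ω = 2π·f = 2π·1e+04 = 6.283e+04 rad/s.
Step 2 — Component impedances:
  R1: Z = R = 49.9 Ω
  R2: Z = R = 67.9 Ω
  C: Z = 1/(jωC) = -j/(ω·C) = 0 - j0.08377 Ω
Step 3 — Parallel branch: R2 || C = 1/(1/R2 + 1/C) = 0.0001033 - j0.08377 Ω.
Step 4 — Series with R1: Z_total = R1 + (R2 || C) = 49.9 - j0.08377 Ω = 49.9∠-0.1° Ω.
Step 5 — Source phasor: V = 12.6∠31.2° V = 10.78 + j6.527 V.
Step 6 — Current: I = V / Z = 0.2158 + j0.1312 A = 0.2525∠31.3° A.
Step 7 — Complex power: S = V·I* = 3.182 - j0.005341 VA.
Step 8 — Real power: P = Re(S) = 3.182 W.
Step 9 — Reactive power: Q = Im(S) = -0.005341 VAR.
Step 10 — Apparent power: |S| = 3.182 VA.
Step 11 — Power factor: PF = P/|S| = 1 (leading).

(a) P = 3.182 W  (b) Q = -0.005341 VAR  (c) S = 3.182 VA  (d) PF = 1 (leading)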